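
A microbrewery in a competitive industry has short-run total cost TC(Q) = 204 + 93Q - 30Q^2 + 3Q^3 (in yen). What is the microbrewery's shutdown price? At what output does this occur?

¥18 per unit, at Q = 5

The shutdown price is the minimum of AVC. VC = 93Q - 30Q^2 + 3Q^3, so AVC = 93 - 30Q + 3Q^2.
dAVC/dQ = -30 + 6Q = 0 gives Q = 5. min AVC = 93 - 30·5 + 3·5^2 = 18.
For P < ¥18 the firm produces nothing.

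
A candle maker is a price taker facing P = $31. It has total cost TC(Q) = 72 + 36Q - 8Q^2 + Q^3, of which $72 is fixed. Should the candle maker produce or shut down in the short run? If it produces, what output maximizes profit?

Produce at Q = 5

Variable cost is VC = 36Q - 8Q^2 + Q^3, so AVC = VC/Q = 36 - 8Q + Q^2 and MC = dTC/dQ = 36 - 16Q + 3Q^2.
The AVC parabola has its vertex at Q = 8/2 = 4, where AVC = 36 - 8·4 + 4^2 = $20.
Because $31 ≥ $20, revenue can cover variable cost; the firm operates.
Set P = MC: 31 = 36 - 16Q + 3Q^2 → 5 - 16Q + 3Q^2 = 0. The roots are Q = 1/3 and Q = 5; the profit-maximizing output is on the rising part of MC, so Q* = 5.
Check: AVC at Q = 5 is $21 ≤ P, so revenue covers variable cost.
Profit = P·Q − TC = 31·5 − 177 = -$22, a loss, but smaller than the $72 fixed cost the firm would lose by shutting down.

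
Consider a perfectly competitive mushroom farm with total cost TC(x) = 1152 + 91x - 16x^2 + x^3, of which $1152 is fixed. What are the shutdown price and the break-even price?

AVC = 91 - 16x + x^2; minimized at x = 8, giving min AVC = $27. That is the shutdown price.
ATC = 1152/x + 91 - 16x + x^2. Setting dATC/dx = −1152/x^2 − 16 + 2x = 0 gives x = 12 (since 2·12^3 − 16·12^2 = 1152).
min ATC = 1152/12 + 91 − 16·12 + 12^2 = $139. That is the break-even price.
Between these two prices the firm operates at a loss; above $139 it earns a profit.

Shutdown price = $27; break-even price = $139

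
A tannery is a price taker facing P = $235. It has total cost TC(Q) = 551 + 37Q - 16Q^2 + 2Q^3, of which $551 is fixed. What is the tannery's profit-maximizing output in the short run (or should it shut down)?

Produce at Q = 9

Variable cost is VC = 37Q - 16Q^2 + 2Q^3, so AVC = VC/Q = 37 - 16Q + 2Q^2 and MC = dTC/dQ = 37 - 32Q + 6Q^2.
AVC is minimized where dAVC/dQ = -16 + 4Q = 0, at Q = 4; min AVC = 37 - 16·4 + 2·4^2 = $5.
Because $235 ≥ $5, revenue can cover variable cost; the firm operates.
Solving P = MC: -198 - 32Q + 6Q^2 = 0 ⇒ Q = -11/3 or 9. On the upward-sloping branch, Q* = 9.
Check: AVC at Q = 9 is $55 ≤ P, so revenue covers variable cost.
Profit = P·Q − TC = 235·9 − 1046 = $1069.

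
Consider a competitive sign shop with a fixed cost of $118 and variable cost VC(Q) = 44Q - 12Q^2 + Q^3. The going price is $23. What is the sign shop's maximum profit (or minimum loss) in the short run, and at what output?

Profit = -$20 at Q = 7

AVC = 44 - 12Q + Q^2 has its minimum $8 at Q = 6; price $23 clears that bar, so the firm operates.
MC = 44 - 24Q + 3Q^2. Setting P = MC and taking the root on the rising branch gives Q* = 7.
TR = 23·7 = 161. TC = 118 + 63 = 181. Profit = 161 − 181 = -$20.
That loss of $20 beats the $118 the firm would lose by shutting down; producing recovers $98 of fixed cost.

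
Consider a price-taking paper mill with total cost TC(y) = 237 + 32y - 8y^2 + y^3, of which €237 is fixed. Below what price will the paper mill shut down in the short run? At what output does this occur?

The shutdown price is the minimum of AVC. VC = 32y - 8y^2 + y^3, so AVC = 32 - 8y + y^2.
dAVC/dy = -8 + 2y = 0 gives y = 4. min AVC = 32 - 8·4 + 4^2 = 16.
For P < €16 the firm produces nothing.

€16 per unit, at y = 4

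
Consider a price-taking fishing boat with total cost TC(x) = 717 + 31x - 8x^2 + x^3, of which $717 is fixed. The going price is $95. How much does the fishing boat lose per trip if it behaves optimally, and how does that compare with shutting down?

AVC = 31 - 8x + x^2 has its minimum $15 at x = 4; price $95 clears that bar, so the firm operates.
With MC = 31 - 16x + 3x^2, P = MC on the upward-sloping part at x* = 8.
TR = 95·8 = 760. TC = 717 + 248 = 965. Profit = 760 − 965 = -$205.
Shutting down would mean losing the fixed cost of $717, so operating at a loss of $205 is better by $512.

Profit = -$205 at x = 8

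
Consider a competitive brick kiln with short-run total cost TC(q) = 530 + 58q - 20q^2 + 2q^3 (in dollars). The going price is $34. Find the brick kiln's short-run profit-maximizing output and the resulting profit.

AVC = 58 - 20q + 2q^2 has its minimum $8 at q = 5; price $34 clears that bar, so the firm operates.
With MC = 58 - 40q + 6q^2, P = MC on the upward-sloping part at q* = 6.
TR = 34·6 = 204. TC = 530 + 60 = 590. Profit = 204 − 590 = -$386.
By producing, the firm covers all variable cost plus $144 of fixed cost; shutting down would lose the full $530.

Profit = -$386 at q = 6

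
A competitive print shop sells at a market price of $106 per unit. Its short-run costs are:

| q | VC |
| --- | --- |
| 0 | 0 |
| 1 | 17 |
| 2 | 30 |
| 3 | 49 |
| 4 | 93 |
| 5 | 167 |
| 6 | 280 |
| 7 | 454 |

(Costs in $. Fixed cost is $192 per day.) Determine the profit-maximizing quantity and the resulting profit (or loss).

Compute π = P·q − TC at each output: q=0: -192; q=1: -103; q=2: -10; q=3: 77; q=4: 139; q=5: 171; q=6: 164; q=7: 96.
Profit is maximized at q = 5. AVC there is 167/5 = $33.40 ≤ P, so producing beats shutting down (which would give -$192).

q = 5; profit = $171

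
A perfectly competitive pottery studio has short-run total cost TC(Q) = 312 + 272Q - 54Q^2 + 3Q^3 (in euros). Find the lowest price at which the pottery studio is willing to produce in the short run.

Short-run supply begins at min AVC. From VC = 272Q - 54Q^2 + 3Q^3, AVC = 272 - 54Q + 3Q^2.
At the minimum of AVC, MC = AVC. MC = 272 - 108Q + 9Q^2; setting MC = AVC gives 6Q^2 - 54Q = 0, so Q = 9. min AVC = 29.
So the shutdown price is €29.

€29 per unit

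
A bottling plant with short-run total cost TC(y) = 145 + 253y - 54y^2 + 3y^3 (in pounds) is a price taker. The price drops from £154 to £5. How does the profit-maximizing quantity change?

Output falls from 11 to 0 (the firm shuts down)

AVC = 253 - 54y + 3y^2, minimized at y = 9 where min AVC = £10. MC = 253 - 108y + 9y^2.
At P = £154 ≥ min AVC, set P = MC on the rising branch: y = 11.
At P = £5 < min AVC = £10, price no longer covers variable cost at any output, so the firm shuts down: y = 0.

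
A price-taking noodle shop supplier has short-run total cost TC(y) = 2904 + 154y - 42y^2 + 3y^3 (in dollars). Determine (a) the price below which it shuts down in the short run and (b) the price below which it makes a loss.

AVC = 154 - 42y + 3y^2; minimized at y = 7, giving min AVC = $7. That is the shutdown price.
ATC = 2904/y + 154 - 42y + 3y^2. Setting dATC/dy = −2904/y^2 − 42 + 6y = 0 gives y = 11 (since 6·11^3 − 42·11^2 = 2904).
min ATC = 2904/11 + 154 − 42·11 + 3·11^2 = $319. That is the break-even price.
For $7 ≤ P < $319 the firm produces at a loss; below $7 it shuts down.

Shutdown price = $7; break-even price = $319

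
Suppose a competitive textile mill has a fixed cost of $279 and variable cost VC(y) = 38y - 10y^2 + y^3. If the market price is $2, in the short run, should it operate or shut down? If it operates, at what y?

Shut down

Strip out fixed cost: VC = 38y - 10y^2 + y^3. Then AVC = 38 - 10y + y^2 and MC = 38 - 20y + 3y^2.
AVC hits its minimum where MC = AVC, at y = 5, giving min AVC = 38 - 10·5 + 5^2 = $13.
P = $2 lies below min AVC = $13; no output level covers variable cost.
The firm minimizes its loss by shutting down and losing only its fixed cost of $279.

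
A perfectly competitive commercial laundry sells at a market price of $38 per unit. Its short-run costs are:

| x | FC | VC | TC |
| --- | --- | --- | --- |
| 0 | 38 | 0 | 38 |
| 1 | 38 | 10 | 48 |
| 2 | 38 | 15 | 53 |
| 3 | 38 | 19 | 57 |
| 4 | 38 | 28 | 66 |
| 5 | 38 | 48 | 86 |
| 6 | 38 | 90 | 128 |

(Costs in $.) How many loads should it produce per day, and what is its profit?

x = 5; profit = $104

Profit at each row (π = 38x − TC): x=0: -38; x=1: -10; x=2: 23; x=3: 57; x=4: 86; x=5: 104; x=6: 100.
Profit is maximized at x = 5. AVC there is 48/5 = $9.60 ≤ P, so producing beats shutting down (which would give -$38).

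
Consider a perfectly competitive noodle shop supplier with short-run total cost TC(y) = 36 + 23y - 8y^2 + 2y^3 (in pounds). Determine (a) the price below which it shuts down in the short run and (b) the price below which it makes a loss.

Shutdown price = min AVC. AVC = 23 - 8y + 2y^2, with vertex at y = 2 and minimum £15.
ATC = 36/y + 23 - 8y + 2y^2. Setting dATC/dy = −36/y^2 − 8 + 4y = 0 gives y = 3 (since 4·3^3 − 8·3^2 = 36).
min ATC = 36/3 + 23 − 8·3 + 2·3^2 = £29. That is the break-even price.
Between these two prices the firm operates at a loss; above £29 it earns a profit.

Shutdown price = £15; break-even price = £29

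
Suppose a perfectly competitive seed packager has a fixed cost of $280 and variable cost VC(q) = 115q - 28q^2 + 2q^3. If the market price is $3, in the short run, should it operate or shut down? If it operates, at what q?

Shut down

Strip out fixed cost: VC = 115q - 28q^2 + 2q^3. Then AVC = 115 - 28q + 2q^2 and MC = 115 - 56q + 6q^2.
AVC hits its minimum where MC = AVC, at q = 7, giving min AVC = 115 - 28·7 + 2·7^2 = $17.
P = $3 lies below min AVC = $17; no output level covers variable cost.
Shutting down limits the loss to fixed cost, $280.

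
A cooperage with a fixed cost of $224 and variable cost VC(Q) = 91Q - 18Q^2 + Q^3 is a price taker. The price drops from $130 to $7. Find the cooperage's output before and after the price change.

AVC = 91 - 18Q + Q^2, minimized at Q = 9 where min AVC = $10. MC = 91 - 36Q + 3Q^2.
With P = $130 above the shutdown price, P = MC gives Q = 13.
At P = $7 < min AVC = $10, price no longer covers variable cost at any output, so the firm shuts down: Q = 0.

Output falls from 13 to 0 (the firm shuts down)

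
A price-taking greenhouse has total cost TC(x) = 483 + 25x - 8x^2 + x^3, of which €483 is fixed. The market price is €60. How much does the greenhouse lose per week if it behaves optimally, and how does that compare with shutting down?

Profit = -€189 at x = 7

AVC = 25 - 8x + x^2 has its minimum €9 at x = 4; price €60 clears that bar, so the firm operates.
With MC = 25 - 16x + 3x^2, P = MC on the upward-sloping part at x* = 7.
TR = 60·7 = 420. TC = 483 + 126 = 609. Profit = 420 − 609 = -€189.
That loss of €189 beats the €483 the firm would lose by shutting down; producing recovers €294 of fixed cost.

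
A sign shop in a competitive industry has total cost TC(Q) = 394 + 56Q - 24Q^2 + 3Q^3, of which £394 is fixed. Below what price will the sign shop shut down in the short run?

£8 per unit

The shutdown price is the minimum of AVC. VC = 56Q - 24Q^2 + 3Q^3, so AVC = 56 - 24Q + 3Q^2.
dAVC/dQ = -24 + 6Q = 0 gives Q = 4. min AVC = 56 - 24·4 + 3·4^2 = 8.
The firm shuts down for any P below £8.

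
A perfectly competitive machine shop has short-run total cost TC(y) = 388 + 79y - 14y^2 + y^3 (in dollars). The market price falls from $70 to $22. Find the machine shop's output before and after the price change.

MC = 79 - 28y + 3y^2; the shutdown threshold is min AVC = $30 (at y = 7).
At P = $70 ≥ min AVC, set P = MC on the rising branch: y = 9.
At P = $22 < min AVC = $30, price no longer covers variable cost at any output, so the firm shuts down: y = 0.

Output falls from 9 to 0 (the firm shuts down)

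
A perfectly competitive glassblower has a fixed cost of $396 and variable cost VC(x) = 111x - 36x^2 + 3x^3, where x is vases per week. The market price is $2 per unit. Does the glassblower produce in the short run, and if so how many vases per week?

Variable cost is VC = 111x - 36x^2 + 3x^3, so AVC = VC/x = 111 - 36x + 3x^2 and MC = dTC/dx = 111 - 72x + 9x^2.
AVC is minimized where dAVC/dx = -36 + 6x = 0, at x = 6; min AVC = 111 - 36·6 + 3·6^2 = $3.
Since P = $2 < min AVC = $3, price fails to cover variable cost at any output.
Best response: produce nothing and absorb the $396 fixed cost.

Shut down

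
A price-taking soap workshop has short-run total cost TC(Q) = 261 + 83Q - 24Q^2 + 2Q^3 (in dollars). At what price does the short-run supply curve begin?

$11 per unit

Short-run supply begins at min AVC. From VC = 83Q - 24Q^2 + 2Q^3, AVC = 83 - 24Q + 2Q^2.
At the minimum of AVC, MC = AVC. MC = 83 - 48Q + 6Q^2; setting MC = AVC gives 4Q^2 - 24Q = 0, so Q = 6. min AVC = 11.
The firm shuts down for any P below $11.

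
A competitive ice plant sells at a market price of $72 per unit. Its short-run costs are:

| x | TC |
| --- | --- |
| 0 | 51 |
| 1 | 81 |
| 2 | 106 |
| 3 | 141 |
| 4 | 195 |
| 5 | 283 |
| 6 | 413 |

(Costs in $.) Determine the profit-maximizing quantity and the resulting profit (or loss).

Profit at each row (π = 72x − TC): x=0: -51; x=1: -9; x=2: 38; x=3: 75; x=4: 93; x=5: 77; x=6: 19.
Profit is maximized at x = 4. AVC there is 144/4 = $36 ≤ P, so producing beats shutting down (which would give -$51).

x = 4; profit = $93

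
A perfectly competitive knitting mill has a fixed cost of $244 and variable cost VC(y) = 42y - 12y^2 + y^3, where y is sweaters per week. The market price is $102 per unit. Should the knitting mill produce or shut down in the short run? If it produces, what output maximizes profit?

Strip out fixed cost: VC = 42y - 12y^2 + y^3. Then AVC = 42 - 12y + y^2 and MC = 42 - 24y + 3y^2.
The AVC parabola has its vertex at y = 12/2 = 6, where AVC = 42 - 12·6 + 6^2 = $6.
P = $102 exceeds min AVC = $6, so the firm stays open.
Solving P = MC: -60 - 24y + 3y^2 = 0 ⇒ y = -2 or 10. On the upward-sloping branch, y* = 10.
Check: AVC at y = 10 is $22 ≤ P, so revenue covers variable cost.
Profit = P·y − TC = 102·10 − 464 = $556.

Produce at y = 10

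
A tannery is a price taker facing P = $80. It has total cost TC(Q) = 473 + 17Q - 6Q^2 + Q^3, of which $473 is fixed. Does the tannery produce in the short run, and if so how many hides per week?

From TC, MC = TC'(Q) = 17 - 12Q + 3Q^2 and AVC = VC/Q = 17 - 6Q + Q^2.
The AVC parabola has its vertex at Q = 6/2 = 3, where AVC = 17 - 6·3 + 3^2 = $8.
Since P = $80 ≥ min AVC = $8, price covers variable cost and the firm should produce.
P = MC gives -63 - 12Q + 3Q^2 = 0, with roots -3 and 7. Take the larger (rising MC): Q* = 7.
Check: AVC at Q = 7 is $24 ≤ P, so revenue covers variable cost.
Profit = P·Q − TC = 80·7 − 641 = -$81, a loss, but smaller than the $473 fixed cost the firm would lose by shutting down.

Produce at Q = 7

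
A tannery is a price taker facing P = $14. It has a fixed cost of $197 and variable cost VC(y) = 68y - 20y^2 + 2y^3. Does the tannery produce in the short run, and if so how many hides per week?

Shut down

From TC, MC = TC'(y) = 68 - 40y + 6y^2 and AVC = VC/y = 68 - 20y + 2y^2.
AVC is minimized where dAVC/dy = -20 + 4y = 0, at y = 5; min AVC = 68 - 20·5 + 2·5^2 = $18.
With P < min AVC ($14 < $18), every unit sold adds to the loss.
Best response: produce nothing and absorb the $197 fixed cost.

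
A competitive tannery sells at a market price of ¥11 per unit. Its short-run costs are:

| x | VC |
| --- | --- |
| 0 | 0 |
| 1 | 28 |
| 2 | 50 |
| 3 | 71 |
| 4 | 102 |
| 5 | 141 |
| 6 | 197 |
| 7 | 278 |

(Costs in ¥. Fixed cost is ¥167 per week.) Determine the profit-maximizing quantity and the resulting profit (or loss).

x = 0 (shut down); profit = -¥167

Compute π = P·x − TC at each output: x=0: -167; x=1: -184; x=2: -195; x=3: -205; x=4: -225; x=5: -253; x=6: -298; x=7: -368.
Profit is highest at x = 0. Equivalently, the lowest AVC in the table is 71/3 ≈ ¥23.67 at x = 3, and P = ¥11 falls below it — price never covers variable cost, so the firm shuts down and loses only its fixed cost.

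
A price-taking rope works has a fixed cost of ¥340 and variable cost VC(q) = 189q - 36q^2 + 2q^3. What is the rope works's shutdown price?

¥27 per unit

The firm shuts down when price falls below the minimum of average variable cost. AVC = VC/q = 189 - 36q + 2q^2.
At the minimum of AVC, MC = AVC. MC = 189 - 72q + 6q^2; setting MC = AVC gives 4q^2 - 36q = 0, so q = 9. min AVC = 27.
For P < ¥27 the firm produces nothing.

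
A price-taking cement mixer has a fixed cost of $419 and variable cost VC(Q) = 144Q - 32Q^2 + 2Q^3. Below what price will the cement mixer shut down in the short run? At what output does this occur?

The shutdown price is the minimum of AVC. VC = 144Q - 32Q^2 + 2Q^3, so AVC = 144 - 32Q + 2Q^2.
dAVC/dQ = -32 + 4Q = 0 gives Q = 8. min AVC = 144 - 32·8 + 2·8^2 = 16.
The firm shuts down for any P below $16.

$16 per unit, at Q = 8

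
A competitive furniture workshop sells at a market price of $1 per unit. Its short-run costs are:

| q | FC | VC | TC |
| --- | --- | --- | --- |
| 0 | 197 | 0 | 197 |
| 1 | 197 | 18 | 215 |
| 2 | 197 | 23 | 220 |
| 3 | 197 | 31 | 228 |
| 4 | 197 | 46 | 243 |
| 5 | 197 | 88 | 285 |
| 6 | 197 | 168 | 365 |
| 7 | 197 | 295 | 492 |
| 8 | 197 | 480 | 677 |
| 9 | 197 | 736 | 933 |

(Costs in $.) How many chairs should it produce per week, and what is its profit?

Compute π = P·q − TC at each output: q=0: -197; q=1: -214; q=2: -218; q=3: -225; q=4: -239; q=5: -280; q=6: -359; q=7: -485; q=8: -669; q=9: -924.
Profit is highest at q = 0. Equivalently, the lowest AVC in the table is 31/3 ≈ $10.33 at q = 3, and P = $1 falls below it — price never covers variable cost, so the firm shuts down and loses only its fixed cost.

q = 0 (shut down); profit = -$197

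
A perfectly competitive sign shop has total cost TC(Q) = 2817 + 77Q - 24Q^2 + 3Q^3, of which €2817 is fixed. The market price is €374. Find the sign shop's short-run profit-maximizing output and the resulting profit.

Profit = -€387 at Q = 9

AVC = 77 - 24Q + 3Q^2 has its minimum €29 at Q = 4; price €374 clears that bar, so the firm operates.
MC = 77 - 48Q + 9Q^2. Setting P = MC and taking the root on the rising branch gives Q* = 9.
TR = 374·9 = 3366. TC = 2817 + 936 = 3753. Profit = 3366 − 3753 = -€387.
By producing, the firm covers all variable cost plus €2430 of fixed cost; shutting down would lose the full €2817.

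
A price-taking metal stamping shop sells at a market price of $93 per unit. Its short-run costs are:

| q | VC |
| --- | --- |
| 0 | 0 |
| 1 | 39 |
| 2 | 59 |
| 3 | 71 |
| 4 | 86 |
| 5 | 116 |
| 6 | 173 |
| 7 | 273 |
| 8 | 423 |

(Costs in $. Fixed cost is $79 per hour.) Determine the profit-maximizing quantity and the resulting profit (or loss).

Profit at each row (π = 93q − TC): q=0: -79; q=1: -25; q=2: 48; q=3: 129; q=4: 207; q=5: 270; q=6: 306; q=7: 299; q=8: 242.
Profit is maximized at q = 6. AVC there is 173/6 = $28.83 ≤ P, so producing beats shutting down (which would give -$79).

q = 6; profit = $306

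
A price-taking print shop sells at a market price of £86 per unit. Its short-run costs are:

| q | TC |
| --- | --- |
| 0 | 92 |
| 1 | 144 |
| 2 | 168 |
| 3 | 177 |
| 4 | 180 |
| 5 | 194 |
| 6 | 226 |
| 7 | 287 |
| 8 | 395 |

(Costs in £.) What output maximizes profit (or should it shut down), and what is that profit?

Compute π = P·q − TC at each output: q=0: -92; q=1: -58; q=2: 4; q=3: 81; q=4: 164; q=5: 236; q=6: 290; q=7: 315; q=8: 293.
Profit is maximized at q = 7. AVC there is 195/7 = £27.86 ≤ P, so producing beats shutting down (which would give -£92).

q = 7; profit = £315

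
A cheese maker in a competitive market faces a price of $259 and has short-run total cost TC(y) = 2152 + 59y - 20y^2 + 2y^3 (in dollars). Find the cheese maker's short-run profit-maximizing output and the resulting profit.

Profit = -$152 at y = 10

AVC = 59 - 20y + 2y^2 has its minimum $9 at y = 5; price $259 clears that bar, so the firm operates.
With MC = 59 - 40y + 6y^2, P = MC on the upward-sloping part at y* = 10.
TR = 259·10 = 2590. TC = 2152 + 590 = 2742. Profit = 2590 − 2742 = -$152.
By producing, the firm covers all variable cost plus $2000 of fixed cost; shutting down would lose the full $2152.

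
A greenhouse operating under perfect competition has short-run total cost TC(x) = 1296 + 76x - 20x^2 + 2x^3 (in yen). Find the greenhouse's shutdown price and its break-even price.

Shutdown price = min AVC. AVC = 76 - 20x + 2x^2, with vertex at x = 5 and minimum ¥26.
ATC = 1296/x + 76 - 20x + 2x^2. Setting dATC/dx = −1296/x^2 − 20 + 4x = 0 gives x = 9 (since 4·9^3 − 20·9^2 = 1296).
min ATC = 1296/9 + 76 − 20·9 + 2·9^2 = ¥202. That is the break-even price.
Between these two prices the firm operates at a loss; above ¥202 it earns a profit.

Shutdown price = ¥26; break-even price = ¥202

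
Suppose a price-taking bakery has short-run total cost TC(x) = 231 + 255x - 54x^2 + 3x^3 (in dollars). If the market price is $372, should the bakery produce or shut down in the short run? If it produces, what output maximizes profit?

Produce at x = 13

Variable cost is VC = 255x - 54x^2 + 3x^3, so AVC = VC/x = 255 - 54x + 3x^2 and MC = dTC/dx = 255 - 108x + 9x^2.
AVC hits its minimum where MC = AVC, at x = 9, giving min AVC = 255 - 54·9 + 3·9^2 = $12.
Since P = $372 ≥ min AVC = $12, price covers variable cost and the firm should produce.
Solving P = MC: -117 - 108x + 9x^2 = 0 ⇒ x = -1 or 13. On the upward-sloping branch, x* = 13.
Check: AVC at x = 13 is $60 ≤ P, so revenue covers variable cost.
Profit = P·x − TC = 372·13 − 1011 = $3825.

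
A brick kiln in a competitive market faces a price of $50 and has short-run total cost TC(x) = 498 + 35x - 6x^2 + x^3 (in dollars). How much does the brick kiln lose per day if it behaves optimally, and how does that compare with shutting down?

Profit = -$398 at x = 5

AVC = 35 - 6x + x^2; min AVC = $26 at x = 3. Since P = $50 ≥ min AVC, the firm produces.
With MC = 35 - 12x + 3x^2, P = MC on the upward-sloping part at x* = 5.
TR = 50·5 = 250. TC = 498 + 150 = 648. Profit = 250 − 648 = -$398.
By producing, the firm covers all variable cost plus $100 of fixed cost; shutting down would lose the full $498.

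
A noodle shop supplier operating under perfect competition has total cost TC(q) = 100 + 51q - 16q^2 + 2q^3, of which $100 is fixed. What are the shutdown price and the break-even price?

AVC = 51 - 16q + 2q^2; minimized at q = 4, giving min AVC = $19. That is the shutdown price.
ATC = 100/q + 51 - 16q + 2q^2. Setting dATC/dq = −100/q^2 − 16 + 4q = 0 gives q = 5 (since 4·5^3 − 16·5^2 = 100).
min ATC = 100/5 + 51 − 16·5 + 2·5^2 = $41. That is the break-even price.
For $19 ≤ P < $41 the firm produces at a loss; below $19 it shuts down.

Shutdown price = $19; break-even price = $41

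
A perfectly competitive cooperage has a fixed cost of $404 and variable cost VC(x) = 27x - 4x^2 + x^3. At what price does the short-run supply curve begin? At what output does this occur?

The firm shuts down when price falls below the minimum of average variable cost. AVC = VC/x = 27 - 4x + x^2.
At the minimum of AVC, MC = AVC. MC = 27 - 8x + 3x^2; setting MC = AVC gives 2x^2 - 4x = 0, so x = 2. min AVC = 23.
For P < $23 the firm produces nothing.

$23 per unit, at x = 2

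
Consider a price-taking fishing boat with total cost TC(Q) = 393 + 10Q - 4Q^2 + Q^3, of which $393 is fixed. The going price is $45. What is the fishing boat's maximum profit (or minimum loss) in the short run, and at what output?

AVC = 10 - 4Q + Q^2 has its minimum $6 at Q = 2; price $45 clears that bar, so the firm operates.
With MC = 10 - 8Q + 3Q^2, P = MC on the upward-sloping part at Q* = 5.
TR = 45·5 = 225. TC = 393 + 75 = 468. Profit = 225 − 468 = -$243.
That loss of $243 beats the $393 the firm would lose by shutting down; producing recovers $150 of fixed cost.

Profit = -$243 at Q = 5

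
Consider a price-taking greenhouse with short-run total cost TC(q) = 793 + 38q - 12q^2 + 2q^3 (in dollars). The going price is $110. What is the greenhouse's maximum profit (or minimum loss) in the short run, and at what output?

AVC = 38 - 12q + 2q^2; min AVC = $20 at q = 3. Since P = $110 ≥ min AVC, the firm produces.
With MC = 38 - 24q + 6q^2, P = MC on the upward-sloping part at q* = 6.
TR = 110·6 = 660. TC = 793 + 228 = 1021. Profit = 660 − 1021 = -$361.
Shutting down would mean losing the fixed cost of $793, so operating at a loss of $361 is better by $432.

Profit = -$361 at q = 6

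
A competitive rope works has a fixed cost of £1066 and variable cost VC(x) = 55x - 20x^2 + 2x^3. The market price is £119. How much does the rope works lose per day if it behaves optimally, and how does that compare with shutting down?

Profit = -£298 at x = 8

AVC = 55 - 20x + 2x^2; min AVC = £5 at x = 5. Since P = £119 ≥ min AVC, the firm produces.
MC = 55 - 40x + 6x^2. Setting P = MC and taking the root on the rising branch gives x* = 8.
TR = 119·8 = 952. TC = 1066 + 184 = 1250. Profit = 952 − 1250 = -£298.
That loss of £298 beats the £1066 the firm would lose by shutting down; producing recovers £768 of fixed cost.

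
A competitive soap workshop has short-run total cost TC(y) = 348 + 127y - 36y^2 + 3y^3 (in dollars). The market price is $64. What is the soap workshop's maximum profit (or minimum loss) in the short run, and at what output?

AVC = 127 - 36y + 3y^2; min AVC = $19 at y = 6. Since P = $64 ≥ min AVC, the firm produces.
With MC = 127 - 72y + 9y^2, P = MC on the upward-sloping part at y* = 7.
TR = 64·7 = 448. TC = 348 + 154 = 502. Profit = 448 − 502 = -$54.
That loss of $54 beats the $348 the firm would lose by shutting down; producing recovers $294 of fixed cost.

Profit = -$54 at y = 7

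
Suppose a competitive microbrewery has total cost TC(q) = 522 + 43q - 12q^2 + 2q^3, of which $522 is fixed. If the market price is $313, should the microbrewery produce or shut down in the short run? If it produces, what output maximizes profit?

From TC, MC = TC'(q) = 43 - 24q + 6q^2 and AVC = VC/q = 43 - 12q + 2q^2.
AVC is minimized where dAVC/dq = -12 + 4q = 0, at q = 3; min AVC = 43 - 12·3 + 2·3^2 = $25.
P = $313 exceeds min AVC = $25, so the firm stays open.
Solving P = MC: -270 - 24q + 6q^2 = 0 ⇒ q = -5 or 9. On the upward-sloping branch, q* = 9.
Check: AVC at q = 9 is $97 ≤ P, so revenue covers variable cost.
Profit = P·q − TC = 313·9 − 1395 = $1422.

Produce at q = 9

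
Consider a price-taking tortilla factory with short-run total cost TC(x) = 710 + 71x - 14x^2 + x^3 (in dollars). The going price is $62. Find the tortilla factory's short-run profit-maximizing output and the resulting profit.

Profit = -$386 at x = 9

AVC = 71 - 14x + x^2 has its minimum $22 at x = 7; price $62 clears that bar, so the firm operates.
MC = 71 - 28x + 3x^2. Setting P = MC and taking the root on the rising branch gives x* = 9.
TR = 62·9 = 558. TC = 710 + 234 = 944. Profit = 558 − 944 = -$386.
Shutting down would mean losing the fixed cost of $710, so operating at a loss of $386 is better by $324.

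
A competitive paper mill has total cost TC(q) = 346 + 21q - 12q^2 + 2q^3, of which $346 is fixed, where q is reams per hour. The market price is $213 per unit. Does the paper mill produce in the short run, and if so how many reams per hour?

From TC, MC = TC'(q) = 21 - 24q + 6q^2 and AVC = VC/q = 21 - 12q + 2q^2.
AVC hits its minimum where MC = AVC, at q = 3, giving min AVC = 21 - 12·3 + 2·3^2 = $3.
Because $213 ≥ $3, revenue can cover variable cost; the firm operates.
P = MC gives -192 - 24q + 6q^2 = 0, with roots -4 and 8. Take the larger (rising MC): q* = 8.
Check: AVC at q = 8 is $53 ≤ P, so revenue covers variable cost.
Profit = P·q − TC = 213·8 − 770 = $934.

Produce at q = 8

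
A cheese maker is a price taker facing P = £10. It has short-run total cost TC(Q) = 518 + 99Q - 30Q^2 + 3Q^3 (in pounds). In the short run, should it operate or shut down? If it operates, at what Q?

Shut down

Variable cost is VC = 99Q - 30Q^2 + 3Q^3, so AVC = VC/Q = 99 - 30Q + 3Q^2 and MC = dTC/dQ = 99 - 60Q + 9Q^2.
AVC is minimized where dAVC/dQ = -30 + 6Q = 0, at Q = 5; min AVC = 99 - 30·5 + 3·5^2 = £24.
With P < min AVC (£10 < £24), every unit sold adds to the loss.
Shutting down limits the loss to fixed cost, £518.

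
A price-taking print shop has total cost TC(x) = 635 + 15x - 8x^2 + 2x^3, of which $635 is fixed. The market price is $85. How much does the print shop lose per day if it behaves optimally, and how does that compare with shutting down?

Profit = -$335 at x = 5

AVC = 15 - 8x + 2x^2; min AVC = $7 at x = 2. Since P = $85 ≥ min AVC, the firm produces.
With MC = 15 - 16x + 6x^2, P = MC on the upward-sloping part at x* = 5.
TR = 85·5 = 425. TC = 635 + 125 = 760. Profit = 425 − 760 = -$335.
By producing, the firm covers all variable cost plus $300 of fixed cost; shutting down would lose the full $635.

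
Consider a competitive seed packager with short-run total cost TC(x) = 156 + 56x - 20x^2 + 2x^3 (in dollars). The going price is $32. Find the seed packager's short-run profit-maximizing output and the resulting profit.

Profit = -$12 at x = 6

AVC = 56 - 20x + 2x^2 has its minimum $6 at x = 5; price $32 clears that bar, so the firm operates.
MC = 56 - 40x + 6x^2. Setting P = MC and taking the root on the rising branch gives x* = 6.
TR = 32·6 = 192. TC = 156 + 48 = 204. Profit = 192 − 204 = -$12.
Shutting down would mean losing the fixed cost of $156, so operating at a loss of $12 is better by $144.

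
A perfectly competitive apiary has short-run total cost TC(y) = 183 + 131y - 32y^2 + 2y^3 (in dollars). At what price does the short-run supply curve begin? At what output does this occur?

The shutdown price is the minimum of AVC. VC = 131y - 32y^2 + 2y^3, so AVC = 131 - 32y + 2y^2.
At the minimum of AVC, MC = AVC. MC = 131 - 64y + 6y^2; setting MC = AVC gives 4y^2 - 32y = 0, so y = 8. min AVC = 3.
The firm shuts down for any P below $3.

$3 per unit, at y = 8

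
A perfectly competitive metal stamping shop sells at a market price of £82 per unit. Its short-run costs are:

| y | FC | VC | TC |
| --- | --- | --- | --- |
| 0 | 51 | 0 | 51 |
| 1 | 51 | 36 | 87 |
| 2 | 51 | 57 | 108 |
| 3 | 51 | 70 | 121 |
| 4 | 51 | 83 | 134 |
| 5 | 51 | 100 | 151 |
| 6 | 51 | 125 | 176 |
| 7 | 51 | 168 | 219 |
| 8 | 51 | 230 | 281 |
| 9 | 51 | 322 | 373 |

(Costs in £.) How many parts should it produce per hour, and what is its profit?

Tabulate TR − TC: y=0: -51; y=1: -5; y=2: 56; y=3: 125; y=4: 194; y=5: 259; y=6: 316; y=7: 355; y=8: 375; y=9: 365.
Profit is maximized at y = 8. AVC there is 230/8 = £28.75 ≤ P, so producing beats shutting down (which would give -£51).

y = 8; profit = £375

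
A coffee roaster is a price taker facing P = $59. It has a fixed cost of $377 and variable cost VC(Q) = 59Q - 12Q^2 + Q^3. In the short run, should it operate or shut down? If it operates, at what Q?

Variable cost is VC = 59Q - 12Q^2 + Q^3, so AVC = VC/Q = 59 - 12Q + Q^2 and MC = dTC/dQ = 59 - 24Q + 3Q^2.
AVC hits its minimum where MC = AVC, at Q = 6, giving min AVC = 59 - 12·6 + 6^2 = $23.
P = $59 exceeds min AVC = $23, so the firm stays open.
P = MC gives -24Q + 3Q^2 = 0, with roots 0 and 8. Take the larger (rising MC): Q* = 8.
Check: AVC at Q = 8 is $27 ≤ P, so revenue covers variable cost.
Profit = P·Q − TC = 59·8 − 593 = -$121, a loss, but smaller than the $377 fixed cost the firm would lose by shutting down.

Produce at Q = 8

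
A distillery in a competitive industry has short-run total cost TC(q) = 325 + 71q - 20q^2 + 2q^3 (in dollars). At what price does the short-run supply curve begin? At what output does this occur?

$21 per unit, at q = 5

The firm shuts down when price falls below the minimum of average variable cost. AVC = VC/q = 71 - 20q + 2q^2.
dAVC/dq = -20 + 4q = 0 gives q = 5. min AVC = 71 - 20·5 + 2·5^2 = 21.
For P < $21 the firm produces nothing.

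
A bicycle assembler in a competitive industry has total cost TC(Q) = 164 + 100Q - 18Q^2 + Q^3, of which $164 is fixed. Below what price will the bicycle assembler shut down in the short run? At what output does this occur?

$19 per unit, at Q = 9

The shutdown price is the minimum of AVC. VC = 100Q - 18Q^2 + Q^3, so AVC = 100 - 18Q + Q^2.
dAVC/dQ = -18 + 2Q = 0 gives Q = 9. min AVC = 100 - 18·9 + 9^2 = 19.
For P < $19 the firm produces nothing.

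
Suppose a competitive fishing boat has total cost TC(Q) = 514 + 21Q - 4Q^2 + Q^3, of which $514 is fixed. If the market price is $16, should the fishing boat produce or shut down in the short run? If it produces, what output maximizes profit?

Shut down

From TC, MC = TC'(Q) = 21 - 8Q + 3Q^2 and AVC = VC/Q = 21 - 4Q + Q^2.
The AVC parabola has its vertex at Q = 4/2 = 2, where AVC = 21 - 4·2 + 2^2 = $17.
With P < min AVC ($16 < $17), every unit sold adds to the loss.
The firm minimizes its loss by shutting down and losing only its fixed cost of $514.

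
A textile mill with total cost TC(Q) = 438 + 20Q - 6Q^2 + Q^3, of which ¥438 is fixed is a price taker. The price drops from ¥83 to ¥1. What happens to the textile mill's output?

Output falls from 7 to 0 (the firm shuts down)

MC = 20 - 12Q + 3Q^2; the shutdown threshold is min AVC = ¥11 (at Q = 3).
At P = ¥83 ≥ min AVC, set P = MC on the rising branch: Q = 7.
At P = ¥1 < min AVC = ¥11, price no longer covers variable cost at any output, so the firm shuts down: Q = 0.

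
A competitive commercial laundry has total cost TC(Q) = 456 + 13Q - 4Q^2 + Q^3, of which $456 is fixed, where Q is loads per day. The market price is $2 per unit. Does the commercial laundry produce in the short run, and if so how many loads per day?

Shut down

From TC, MC = TC'(Q) = 13 - 8Q + 3Q^2 and AVC = VC/Q = 13 - 4Q + Q^2.
AVC hits its minimum where MC = AVC, at Q = 2, giving min AVC = 13 - 4·2 + 2^2 = $9.
With P < min AVC ($2 < $9), every unit sold adds to the loss.
The firm minimizes its loss by shutting down and losing only its fixed cost of $456.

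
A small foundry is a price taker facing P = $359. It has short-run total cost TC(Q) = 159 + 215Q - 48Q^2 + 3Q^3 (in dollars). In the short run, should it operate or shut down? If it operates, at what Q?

From TC, MC = TC'(Q) = 215 - 96Q + 9Q^2 and AVC = VC/Q = 215 - 48Q + 3Q^2.
AVC is minimized where dAVC/dQ = -48 + 6Q = 0, at Q = 8; min AVC = 215 - 48·8 + 3·8^2 = $23.
P = $359 exceeds min AVC = $23, so the firm stays open.
P = MC gives -144 - 96Q + 9Q^2 = 0, with roots -4/3 and 12. Take the larger (rising MC): Q* = 12.
Check: AVC at Q = 12 is $71 ≤ P, so revenue covers variable cost.
Profit = P·Q − TC = 359·12 − 1011 = $3297.

Produce at Q = 12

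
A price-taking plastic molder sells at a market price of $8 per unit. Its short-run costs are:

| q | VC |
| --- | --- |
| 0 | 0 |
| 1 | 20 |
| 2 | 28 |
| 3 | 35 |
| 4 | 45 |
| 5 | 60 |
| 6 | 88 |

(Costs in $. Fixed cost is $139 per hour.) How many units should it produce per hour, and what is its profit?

Profit at each row (π = 8q − TC): q=0: -139; q=1: -151; q=2: -151; q=3: -150; q=4: -152; q=5: -159; q=6: -179.
Profit is highest at q = 0. Equivalently, the lowest AVC in the table is 45/4 ≈ $11.25 at q = 4, and P = $8 falls below it — price never covers variable cost, so the firm shuts down and loses only its fixed cost.

q = 0 (shut down); profit = -$139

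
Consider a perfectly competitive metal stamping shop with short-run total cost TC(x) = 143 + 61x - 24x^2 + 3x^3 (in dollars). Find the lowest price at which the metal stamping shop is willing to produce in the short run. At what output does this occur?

The shutdown price is the minimum of AVC. VC = 61x - 24x^2 + 3x^3, so AVC = 61 - 24x + 3x^2.
At the minimum of AVC, MC = AVC. MC = 61 - 48x + 9x^2; setting MC = AVC gives 6x^2 - 24x = 0, so x = 4. min AVC = 13.
So the shutdown price is $13.

$13 per unit, at x = 4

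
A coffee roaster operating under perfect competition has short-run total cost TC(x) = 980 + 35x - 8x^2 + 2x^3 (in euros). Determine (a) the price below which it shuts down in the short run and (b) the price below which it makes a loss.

Shutdown price = €27; break-even price = €217

AVC = 35 - 8x + 2x^2; minimized at x = 2, giving min AVC = €27. That is the shutdown price.
ATC = 980/x + 35 - 8x + 2x^2. Setting dATC/dx = −980/x^2 − 8 + 4x = 0 gives x = 7 (since 4·7^3 − 8·7^2 = 980).
min ATC = 980/7 + 35 − 8·7 + 2·7^2 = €217. That is the break-even price.
Between these two prices the firm operates at a loss; above €217 it earns a profit.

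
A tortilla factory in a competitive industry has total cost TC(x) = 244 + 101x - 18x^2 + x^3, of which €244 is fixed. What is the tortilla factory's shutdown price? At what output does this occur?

€20 per unit, at x = 9

The shutdown price is the minimum of AVC. VC = 101x - 18x^2 + x^3, so AVC = 101 - 18x + x^2.
At the minimum of AVC, MC = AVC. MC = 101 - 36x + 3x^2; setting MC = AVC gives 2x^2 - 18x = 0, so x = 9. min AVC = 20.
So the shutdown price is €20.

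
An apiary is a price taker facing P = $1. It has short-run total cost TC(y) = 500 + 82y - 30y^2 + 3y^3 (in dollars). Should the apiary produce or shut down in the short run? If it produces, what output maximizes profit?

Variable cost is VC = 82y - 30y^2 + 3y^3, so AVC = VC/y = 82 - 30y + 3y^2 and MC = dTC/dy = 82 - 60y + 9y^2.
AVC hits its minimum where MC = AVC, at y = 5, giving min AVC = 82 - 30·5 + 3·5^2 = $7.
P = $1 lies below min AVC = $7; no output level covers variable cost.
The firm minimizes its loss by shutting down and losing only its fixed cost of $500.

Shut down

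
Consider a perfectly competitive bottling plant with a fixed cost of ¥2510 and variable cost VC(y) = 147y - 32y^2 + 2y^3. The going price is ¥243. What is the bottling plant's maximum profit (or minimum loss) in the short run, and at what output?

Profit = -¥206 at y = 12

AVC = 147 - 32y + 2y^2 has its minimum ¥19 at y = 8; price ¥243 clears that bar, so the firm operates.
With MC = 147 - 64y + 6y^2, P = MC on the upward-sloping part at y* = 12.
TR = 243·12 = 2916. TC = 2510 + 612 = 3122. Profit = 2916 − 3122 = -¥206.
Shutting down would mean losing the fixed cost of ¥2510, so operating at a loss of ¥206 is better by ¥2304.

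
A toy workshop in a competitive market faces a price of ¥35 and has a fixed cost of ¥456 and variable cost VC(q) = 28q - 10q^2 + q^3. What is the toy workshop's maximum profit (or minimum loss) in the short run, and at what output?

Profit = -¥260 at q = 7

AVC = 28 - 10q + q^2 has its minimum ¥3 at q = 5; price ¥35 clears that bar, so the firm operates.
MC = 28 - 20q + 3q^2. Setting P = MC and taking the root on the rising branch gives q* = 7.
TR = 35·7 = 245. TC = 456 + 49 = 505. Profit = 245 − 505 = -¥260.
That loss of ¥260 beats the ¥456 the firm would lose by shutting down; producing recovers ¥196 of fixed cost.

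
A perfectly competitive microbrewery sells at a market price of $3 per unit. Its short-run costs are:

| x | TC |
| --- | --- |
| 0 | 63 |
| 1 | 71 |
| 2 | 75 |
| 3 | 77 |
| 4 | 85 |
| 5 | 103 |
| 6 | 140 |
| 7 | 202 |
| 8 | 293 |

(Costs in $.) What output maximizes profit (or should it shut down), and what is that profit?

x = 0 (shut down); profit = -$63

Tabulate TR − TC: x=0: -63; x=1: -68; x=2: -69; x=3: -68; x=4: -73; x=5: -88; x=6: -122; x=7: -181; x=8: -269.
Profit is highest at x = 0. Equivalently, the lowest AVC in the table is 14/3 ≈ $4.67 at x = 3, and P = $3 falls below it — price never covers variable cost, so the firm shuts down and loses only its fixed cost.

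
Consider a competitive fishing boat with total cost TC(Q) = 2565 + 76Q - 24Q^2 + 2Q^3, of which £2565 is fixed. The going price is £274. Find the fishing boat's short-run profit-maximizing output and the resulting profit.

AVC = 76 - 24Q + 2Q^2 has its minimum £4 at Q = 6; price £274 clears that bar, so the firm operates.
With MC = 76 - 48Q + 6Q^2, P = MC on the upward-sloping part at Q* = 11.
TR = 274·11 = 3014. TC = 2565 + 594 = 3159. Profit = 3014 − 3159 = -£145.
That loss of £145 beats the £2565 the firm would lose by shutting down; producing recovers £2420 of fixed cost.

Profit = -£145 at Q = 11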